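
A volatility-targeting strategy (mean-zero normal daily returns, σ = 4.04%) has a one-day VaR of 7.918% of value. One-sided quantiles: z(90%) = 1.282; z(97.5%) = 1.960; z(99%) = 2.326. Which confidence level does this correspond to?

97.5%

Implied z = VaR/σ = 7.918 / 4.04 = 1.960.
This matches z(97.5%) = 1.960.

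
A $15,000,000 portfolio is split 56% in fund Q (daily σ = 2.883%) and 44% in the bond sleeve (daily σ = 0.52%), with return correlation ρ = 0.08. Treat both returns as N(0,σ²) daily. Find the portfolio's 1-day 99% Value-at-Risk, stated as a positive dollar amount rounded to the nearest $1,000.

σ_p² = 0.56²·2.883² + 0.44²·0.52² + 2·0.08·0.56·0.44·2.883·0.52 = 2.7180 (%²).
σ_p = √2.7180 = 1.649%.
At 99%, z = 2.326.
VaR = 2.326 × 1.649% = 3.836%; on $15,000,000 that is $575,400.

$575,000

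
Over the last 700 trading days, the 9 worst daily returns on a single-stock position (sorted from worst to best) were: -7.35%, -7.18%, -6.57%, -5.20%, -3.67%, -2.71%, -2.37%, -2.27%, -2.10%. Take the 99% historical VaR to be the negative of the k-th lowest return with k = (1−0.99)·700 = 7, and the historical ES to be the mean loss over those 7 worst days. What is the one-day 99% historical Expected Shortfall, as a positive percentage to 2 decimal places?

5.01%

The 7 worst returns sum to -35.05%.
ES = −(-35.05%) / 7 = 5.0071…% ≈ 5.01%.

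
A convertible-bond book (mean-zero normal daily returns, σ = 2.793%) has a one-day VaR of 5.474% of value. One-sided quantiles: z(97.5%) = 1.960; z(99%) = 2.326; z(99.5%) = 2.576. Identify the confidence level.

Implied z = VaR/σ = 5.474 / 2.793 = 1.960.
This matches z(97.5%) = 1.960.

97.5%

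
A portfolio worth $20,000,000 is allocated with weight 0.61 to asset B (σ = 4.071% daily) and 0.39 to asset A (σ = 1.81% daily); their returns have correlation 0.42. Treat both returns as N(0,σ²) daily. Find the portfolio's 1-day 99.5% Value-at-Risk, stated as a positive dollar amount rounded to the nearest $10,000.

$1,470,000

σ_p² = 0.61²·4.071² + 0.39²·1.81² + 2·0.42·0.61·0.39·4.071·1.81 = 8.1376 (%²).
σ_p = √8.1376 = 2.853%.
At 99.5%, z = 2.576.
VaR = 2.576 × 2.853% = 7.349%; on $20,000,000 that is $1,469,800.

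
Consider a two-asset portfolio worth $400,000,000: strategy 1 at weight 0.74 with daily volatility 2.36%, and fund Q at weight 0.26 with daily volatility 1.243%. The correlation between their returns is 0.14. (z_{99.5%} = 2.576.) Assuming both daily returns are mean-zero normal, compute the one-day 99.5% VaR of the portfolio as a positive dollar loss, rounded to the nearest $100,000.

$18,800,000

σ_p² = 0.74²·2.36² + 0.26²·1.243² + 2·0.14·0.74·0.26·2.36·1.243 = 3.3124 (%²).
σ_p = √3.3124 = 1.820%.
VaR = 2.576 × 1.820% = 4.688%; on $400,000,000 that is $18,752,000.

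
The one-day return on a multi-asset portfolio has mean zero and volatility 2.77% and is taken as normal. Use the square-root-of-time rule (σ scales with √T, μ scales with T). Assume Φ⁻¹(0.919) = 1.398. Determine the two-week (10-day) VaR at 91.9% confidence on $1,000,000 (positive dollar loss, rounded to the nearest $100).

$122,500

σ_{10d} = 2.77% × √10 = 8.760%.
VaR = 1.398 × 8.760% = 12.246%.
On $1,000,000: 0.12246 × $1,000,000 = $122,460.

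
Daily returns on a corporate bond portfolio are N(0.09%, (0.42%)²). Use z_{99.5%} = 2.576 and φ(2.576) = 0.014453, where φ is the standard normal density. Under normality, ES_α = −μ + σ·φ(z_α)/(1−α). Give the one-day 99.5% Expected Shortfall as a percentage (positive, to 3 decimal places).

1.124%

Tail multiplier: φ(z)/(1−α) = 0.014453 / 0.005 = 2.891.
ES = −(0.09%) + 0.42% × 2.891 = 1.124%.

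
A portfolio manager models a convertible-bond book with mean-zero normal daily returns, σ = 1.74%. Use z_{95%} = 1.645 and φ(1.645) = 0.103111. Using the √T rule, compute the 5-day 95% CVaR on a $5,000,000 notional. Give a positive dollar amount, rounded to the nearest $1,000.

$401,000

σ_{5d} = 1.74% × √5 = 3.891%.
ES multiplier = φ(z)/(1−α) = 0.103111/0.05 = 2.062.
ES = 3.891% × 2.062 = 8.023%; on $5,000,000: $401,150.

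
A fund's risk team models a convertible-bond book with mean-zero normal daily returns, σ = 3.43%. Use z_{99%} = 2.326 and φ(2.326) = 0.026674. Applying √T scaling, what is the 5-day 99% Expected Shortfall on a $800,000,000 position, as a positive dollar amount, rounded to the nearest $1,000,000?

σ_{5d} = 3.43% × √5 = 7.670%.
ES multiplier = φ(z)/(1−α) = 0.026674/0.01 = 2.667.
ES = 7.670% × 2.667 = 20.456%; on $800,000,000: $163,648,000.

$164,000,000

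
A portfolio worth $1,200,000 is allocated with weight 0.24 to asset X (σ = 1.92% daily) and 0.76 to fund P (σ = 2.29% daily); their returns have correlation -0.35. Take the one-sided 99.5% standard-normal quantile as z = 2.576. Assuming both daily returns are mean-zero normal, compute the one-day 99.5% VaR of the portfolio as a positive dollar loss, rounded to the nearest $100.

σ_p² = 0.24²·1.92² + 0.76²·2.29² + 2·-0.35·0.24·0.76·1.92·2.29 = 2.6799 (%²).
σ_p = √2.6799 = 1.637%.
VaR = 2.576 × 1.637% = 4.217%; on $1,200,000 that is $50,604.

$50,600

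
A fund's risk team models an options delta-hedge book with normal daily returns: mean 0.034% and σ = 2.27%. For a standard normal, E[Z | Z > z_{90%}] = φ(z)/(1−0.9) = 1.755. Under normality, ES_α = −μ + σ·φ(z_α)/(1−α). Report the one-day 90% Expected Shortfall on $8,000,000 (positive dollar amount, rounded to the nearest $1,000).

ES = −(0.034%) + 2.27% × 1.755 = 3.950%.
On $8,000,000: 0.03950 × $8,000,000 = $316,000.

$316,000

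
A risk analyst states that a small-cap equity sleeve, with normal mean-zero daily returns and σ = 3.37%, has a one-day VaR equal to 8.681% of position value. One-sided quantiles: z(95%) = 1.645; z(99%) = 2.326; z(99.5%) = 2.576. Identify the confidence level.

99.5%

Implied z = VaR/σ = 8.681 / 3.37 = 2.576.
This matches z(99.5%) = 2.576.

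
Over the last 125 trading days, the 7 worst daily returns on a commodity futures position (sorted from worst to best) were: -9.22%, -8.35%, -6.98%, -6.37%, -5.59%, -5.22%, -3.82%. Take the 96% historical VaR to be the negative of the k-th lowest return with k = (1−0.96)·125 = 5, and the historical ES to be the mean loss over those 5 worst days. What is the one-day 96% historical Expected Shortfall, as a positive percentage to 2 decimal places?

7.30%

The 5 worst returns sum to -36.51%.
ES = −(-36.51%) / 5 = 7.302% ≈ 7.30%.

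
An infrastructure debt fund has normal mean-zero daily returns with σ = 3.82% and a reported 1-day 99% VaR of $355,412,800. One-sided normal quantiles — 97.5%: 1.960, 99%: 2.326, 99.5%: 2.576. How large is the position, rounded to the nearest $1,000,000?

$4,000,000,000

VaR as a fraction of value: z·σ = 2.326 × 3.82% = 8.88532%.
Position = $355,412,800 / 0.0888532 = $4,000,000,000.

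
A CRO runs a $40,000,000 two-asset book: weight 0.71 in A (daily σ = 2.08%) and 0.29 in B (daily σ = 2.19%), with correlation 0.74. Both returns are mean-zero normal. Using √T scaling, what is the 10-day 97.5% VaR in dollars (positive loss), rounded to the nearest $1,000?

$4,941,000

σ_p = √(0.71²·2.08² + 0.29²·2.19² + 2·0.74·0.71·0.29·2.08·2.19) = 1.993%.
σ_{10d} = 1.993% × √10 = 6.302%.
z(97.5%) = 1.960.
VaR = 1.960 × 6.302% = 12.352%; on $40,000,000 that is $4,940,800.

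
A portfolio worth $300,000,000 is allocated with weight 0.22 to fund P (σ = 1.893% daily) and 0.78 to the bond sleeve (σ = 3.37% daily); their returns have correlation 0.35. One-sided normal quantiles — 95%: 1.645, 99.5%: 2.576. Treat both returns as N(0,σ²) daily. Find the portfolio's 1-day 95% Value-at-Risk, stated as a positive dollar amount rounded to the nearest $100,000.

σ_p² = 0.22²·1.893² + 0.78²·3.37² + 2·0.35·0.22·0.78·1.893·3.37 = 7.8493 (%²).
σ_p = √7.8493 = 2.802%.
VaR = 1.645 × 2.802% = 4.609%; on $300,000,000 that is $13,827,000.

$13,800,000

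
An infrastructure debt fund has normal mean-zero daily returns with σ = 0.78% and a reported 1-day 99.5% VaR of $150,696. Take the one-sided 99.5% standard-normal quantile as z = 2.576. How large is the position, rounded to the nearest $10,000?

VaR as a fraction of value: z·σ = 2.576 × 0.78% = 2.00928%.
Position = $150,696 / 0.0200928 = $7,500,000.

$7,500,000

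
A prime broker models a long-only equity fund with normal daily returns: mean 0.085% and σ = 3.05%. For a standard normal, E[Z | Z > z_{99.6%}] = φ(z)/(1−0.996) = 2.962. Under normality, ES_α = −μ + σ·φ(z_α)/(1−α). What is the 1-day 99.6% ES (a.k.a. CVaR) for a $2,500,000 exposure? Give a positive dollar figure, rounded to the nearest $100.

$223,700

ES = −(0.085%) + 3.05% × 2.962 = 8.949%.
On $2,500,000: 0.08949 × $2,500,000 = $223,725.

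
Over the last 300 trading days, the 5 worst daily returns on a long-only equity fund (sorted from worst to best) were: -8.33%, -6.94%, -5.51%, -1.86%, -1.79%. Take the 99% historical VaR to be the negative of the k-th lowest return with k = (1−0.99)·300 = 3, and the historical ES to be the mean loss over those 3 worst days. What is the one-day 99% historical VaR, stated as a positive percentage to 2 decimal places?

k = 3; the 3rd lowest return is -5.51%, so VaR = 5.51%.

5.51%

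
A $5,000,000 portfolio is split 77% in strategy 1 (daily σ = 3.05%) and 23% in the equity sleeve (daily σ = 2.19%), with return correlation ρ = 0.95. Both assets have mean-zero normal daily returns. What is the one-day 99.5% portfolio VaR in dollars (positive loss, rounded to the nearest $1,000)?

$365,000

σ_p² = 0.77²·3.05² + 0.23²·2.19² + 2·0.95·0.77·0.23·3.05·2.19 = 8.0168 (%²).
σ_p = √8.0168 = 2.831%.
At 99.5%, z = 2.576.
VaR = 2.576 × 2.831% = 7.293%; on $5,000,000 that is $364,650.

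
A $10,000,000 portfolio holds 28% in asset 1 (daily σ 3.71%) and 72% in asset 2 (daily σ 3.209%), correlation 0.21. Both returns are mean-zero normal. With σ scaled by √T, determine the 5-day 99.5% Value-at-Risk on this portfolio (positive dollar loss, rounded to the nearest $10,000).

σ_p = √(0.28²·3.71² + 0.72²·3.209² + 2·0.21·0.28·0.72·3.71·3.209) = 2.725%.
σ_{5d} = 2.725% × √5 = 6.093%.
z(99.5%) = 2.576.
VaR = 2.576 × 6.093% = 15.696%; on $10,000,000 that is $1,569,600.

$1,570,000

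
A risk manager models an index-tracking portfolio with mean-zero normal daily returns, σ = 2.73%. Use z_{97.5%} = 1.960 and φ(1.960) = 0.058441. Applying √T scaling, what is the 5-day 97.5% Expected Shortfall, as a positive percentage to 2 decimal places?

14.27%

σ_{5d} = 2.73% × √5 = 6.104%.
ES multiplier = φ(z)/(1−α) = 0.058441/0.025 = 2.338.
ES = 6.104% × 2.338 = 14.271%.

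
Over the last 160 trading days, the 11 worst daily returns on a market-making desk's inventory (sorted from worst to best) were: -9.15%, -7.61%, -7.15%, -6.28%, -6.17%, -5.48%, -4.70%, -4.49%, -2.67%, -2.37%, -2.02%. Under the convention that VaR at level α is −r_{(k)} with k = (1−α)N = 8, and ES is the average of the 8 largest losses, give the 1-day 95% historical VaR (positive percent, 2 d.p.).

k = 8; the 8th lowest return is -4.49%, so VaR = 4.49%.

4.49%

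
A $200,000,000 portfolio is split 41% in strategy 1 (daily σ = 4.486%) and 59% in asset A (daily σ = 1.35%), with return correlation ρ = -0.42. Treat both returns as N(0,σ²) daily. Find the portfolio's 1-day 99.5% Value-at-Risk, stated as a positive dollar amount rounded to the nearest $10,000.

$8,600,000

σ_p² = 0.41²·4.486² + 0.59²·1.35² + 2·-0.42·0.41·0.59·4.486·1.35 = 2.7867 (%²).
σ_p = √2.7867 = 1.669%.
At 99.5%, z = 2.576.
VaR = 2.576 × 1.669% = 4.299%; on $200,000,000 that is $8,598,000.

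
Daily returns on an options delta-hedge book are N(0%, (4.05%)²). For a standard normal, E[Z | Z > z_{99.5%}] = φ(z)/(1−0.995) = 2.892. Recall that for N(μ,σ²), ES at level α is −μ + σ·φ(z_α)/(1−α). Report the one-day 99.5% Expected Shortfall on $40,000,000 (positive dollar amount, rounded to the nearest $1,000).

ES = 4.05% × 2.892 = 11.713%.
On $40,000,000: 0.11713 × $40,000,000 = $4,685,200.

$4,685,000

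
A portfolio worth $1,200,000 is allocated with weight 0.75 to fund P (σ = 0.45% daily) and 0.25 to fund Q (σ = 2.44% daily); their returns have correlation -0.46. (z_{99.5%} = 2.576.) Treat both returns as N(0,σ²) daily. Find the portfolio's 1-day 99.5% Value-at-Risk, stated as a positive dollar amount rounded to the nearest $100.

σ_p² = 0.75²·0.45² + 0.25²·2.44² + 2·-0.46·0.75·0.25·0.45·2.44 = 0.2966 (%²).
σ_p = √0.2966 = 0.545%.
VaR = 2.576 × 0.545% = 1.404%; on $1,200,000 that is $16,848.

$16,800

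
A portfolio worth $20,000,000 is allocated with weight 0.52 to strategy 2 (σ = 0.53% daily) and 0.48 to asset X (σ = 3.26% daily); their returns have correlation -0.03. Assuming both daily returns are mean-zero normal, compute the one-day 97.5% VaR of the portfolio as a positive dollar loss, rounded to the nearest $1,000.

σ_p² = 0.52²·0.53² + 0.48²·3.26² + 2·-0.03·0.52·0.48·0.53·3.26 = 2.4987 (%²).
σ_p = √2.4987 = 1.581%.
At 97.5%, z = 1.960.
VaR = 1.960 × 1.581% = 3.099%; on $20,000,000 that is $619,800.

$620,000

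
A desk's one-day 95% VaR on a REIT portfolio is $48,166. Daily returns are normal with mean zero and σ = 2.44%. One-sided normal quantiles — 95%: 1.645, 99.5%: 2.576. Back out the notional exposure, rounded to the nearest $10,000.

VaR as a fraction of value: z·σ = 1.645 × 2.44% = 4.0138%.
Position = $48,166 / 0.040138 = $1,200,010.

$1,200,000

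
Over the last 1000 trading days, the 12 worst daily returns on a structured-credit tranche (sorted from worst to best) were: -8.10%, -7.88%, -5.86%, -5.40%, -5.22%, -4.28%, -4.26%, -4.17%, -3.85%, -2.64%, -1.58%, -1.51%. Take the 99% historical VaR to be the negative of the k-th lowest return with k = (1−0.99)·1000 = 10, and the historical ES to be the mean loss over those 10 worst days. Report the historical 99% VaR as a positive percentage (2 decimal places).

k = 10; the 10th lowest return is -2.64%, so VaR = 2.64%.

2.64%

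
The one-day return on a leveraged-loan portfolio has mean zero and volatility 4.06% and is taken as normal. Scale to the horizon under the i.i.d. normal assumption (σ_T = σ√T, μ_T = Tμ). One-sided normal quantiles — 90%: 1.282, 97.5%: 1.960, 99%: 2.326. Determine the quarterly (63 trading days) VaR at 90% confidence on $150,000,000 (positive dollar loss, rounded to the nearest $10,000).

$61,970,000

σ_{63d} = 4.06% × √63 = 32.225%.
VaR = 1.282 × 32.225% = 41.312%.
On $150,000,000: 0.41312 × $150,000,000 = $61,968,000.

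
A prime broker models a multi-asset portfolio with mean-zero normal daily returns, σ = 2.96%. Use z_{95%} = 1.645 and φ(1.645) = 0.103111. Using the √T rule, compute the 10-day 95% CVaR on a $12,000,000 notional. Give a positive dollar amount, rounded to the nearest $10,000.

σ_{10d} = 2.96% × √10 = 9.360%.
ES multiplier = φ(z)/(1−α) = 0.103111/0.05 = 2.062.
ES = 9.360% × 2.062 = 19.300%; on $12,000,000: $2,316,000.

$2,320,000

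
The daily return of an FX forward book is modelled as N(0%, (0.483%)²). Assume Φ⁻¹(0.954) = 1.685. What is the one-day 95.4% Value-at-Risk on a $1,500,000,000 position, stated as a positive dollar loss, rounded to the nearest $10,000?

$12,210,000

VaR = z·σ = 1.685 × 0.483% = 0.814%.
On $1,500,000,000: 0.00814 × $1,500,000,000 = $12,210,000.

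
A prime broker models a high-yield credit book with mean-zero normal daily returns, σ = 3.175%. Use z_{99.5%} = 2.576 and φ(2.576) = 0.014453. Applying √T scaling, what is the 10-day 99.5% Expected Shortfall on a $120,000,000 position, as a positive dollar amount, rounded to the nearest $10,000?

σ_{10d} = 3.175% × √10 = 10.040%.
ES multiplier = φ(z)/(1−α) = 0.014453/0.005 = 2.891.
ES = 10.040% × 2.891 = 29.026%; on $120,000,000: $34,831,200.

$34,830,000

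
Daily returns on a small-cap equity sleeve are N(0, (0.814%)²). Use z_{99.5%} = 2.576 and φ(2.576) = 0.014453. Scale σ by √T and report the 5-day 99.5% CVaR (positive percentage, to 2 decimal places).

5.26%

σ_{5d} = 0.814% × √5 = 1.820%.
ES multiplier = φ(z)/(1−α) = 0.014453/0.005 = 2.891.
ES = 1.820% × 2.891 = 5.262%.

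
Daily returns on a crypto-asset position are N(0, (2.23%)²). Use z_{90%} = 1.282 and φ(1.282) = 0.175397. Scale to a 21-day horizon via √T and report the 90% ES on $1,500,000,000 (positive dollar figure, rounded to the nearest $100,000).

$268,900,000

σ_{21d} = 2.23% × √21 = 10.219%.
ES multiplier = φ(z)/(1−α) = 0.175397/0.1 = 1.754.
ES = 10.219% × 1.754 = 17.924%; on $1,500,000,000: $268,860,000.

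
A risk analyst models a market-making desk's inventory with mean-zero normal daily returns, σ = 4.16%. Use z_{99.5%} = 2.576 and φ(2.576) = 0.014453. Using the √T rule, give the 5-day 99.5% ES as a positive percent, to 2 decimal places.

σ_{5d} = 4.16% × √5 = 9.302%.
ES multiplier = φ(z)/(1−α) = 0.014453/0.005 = 2.891.
ES = 9.302% × 2.891 = 26.892%.

26.89%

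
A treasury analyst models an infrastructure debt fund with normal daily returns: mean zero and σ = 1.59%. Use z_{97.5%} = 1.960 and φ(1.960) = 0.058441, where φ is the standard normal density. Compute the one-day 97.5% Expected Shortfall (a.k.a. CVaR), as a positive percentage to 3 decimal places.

Tail multiplier: φ(z)/(1−α) = 0.058441 / 0.025 = 2.338.
ES = 1.59% × 2.338 = 3.717%.

3.717%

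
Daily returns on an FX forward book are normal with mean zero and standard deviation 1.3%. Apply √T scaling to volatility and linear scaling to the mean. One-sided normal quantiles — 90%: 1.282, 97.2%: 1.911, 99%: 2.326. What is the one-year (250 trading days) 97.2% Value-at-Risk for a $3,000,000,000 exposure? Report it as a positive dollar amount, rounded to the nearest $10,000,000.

σ_{250d} = 1.3% × √250 = 20.555%.
VaR = 1.911 × 20.555% = 39.281%.
On $3,000,000,000: 0.39281 × $3,000,000,000 = $1,178,430,000.

$1,180,000,000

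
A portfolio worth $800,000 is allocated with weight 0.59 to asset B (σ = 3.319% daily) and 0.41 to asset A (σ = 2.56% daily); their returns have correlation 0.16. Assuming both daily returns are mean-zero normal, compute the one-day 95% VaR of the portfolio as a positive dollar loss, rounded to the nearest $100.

$31,100

σ_p² = 0.59²·3.319² + 0.41²·2.56² + 2·0.16·0.59·0.41·3.319·2.56 = 5.5940 (%²).
σ_p = √5.5940 = 2.365%.
At 95%, z = 1.645.
VaR = 1.645 × 2.365% = 3.890%; on $800,000 that is $31,120.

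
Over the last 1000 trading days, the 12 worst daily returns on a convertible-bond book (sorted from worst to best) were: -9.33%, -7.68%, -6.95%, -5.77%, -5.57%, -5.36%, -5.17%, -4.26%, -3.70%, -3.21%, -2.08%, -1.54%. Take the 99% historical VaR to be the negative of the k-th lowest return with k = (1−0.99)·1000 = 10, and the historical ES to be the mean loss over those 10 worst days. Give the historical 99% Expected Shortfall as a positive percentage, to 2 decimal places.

The 10 worst returns sum to -57.00%.
ES = −(-57.00%) / 10 = 5.7% ≈ 5.70%.

5.70%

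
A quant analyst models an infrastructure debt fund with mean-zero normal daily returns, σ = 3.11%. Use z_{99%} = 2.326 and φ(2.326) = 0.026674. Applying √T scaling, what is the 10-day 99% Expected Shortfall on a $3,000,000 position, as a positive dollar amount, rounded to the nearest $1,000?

σ_{10d} = 3.11% × √10 = 9.835%.
ES multiplier = φ(z)/(1−α) = 0.026674/0.01 = 2.667.
ES = 9.835% × 2.667 = 26.230%; on $3,000,000: $786,900.

$787,000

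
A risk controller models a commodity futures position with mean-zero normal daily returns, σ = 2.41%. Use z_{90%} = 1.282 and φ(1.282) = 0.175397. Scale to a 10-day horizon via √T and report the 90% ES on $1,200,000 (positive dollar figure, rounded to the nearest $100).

σ_{10d} = 2.41% × √10 = 7.621%.
ES multiplier = φ(z)/(1−α) = 0.175397/0.1 = 1.754.
ES = 7.621% × 1.754 = 13.367%; on $1,200,000: $160,404.

$160,400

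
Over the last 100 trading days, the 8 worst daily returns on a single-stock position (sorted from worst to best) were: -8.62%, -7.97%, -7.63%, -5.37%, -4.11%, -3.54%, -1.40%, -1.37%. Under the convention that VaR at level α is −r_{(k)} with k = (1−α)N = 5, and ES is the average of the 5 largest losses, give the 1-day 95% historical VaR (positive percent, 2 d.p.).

4.11%

k = 5; the 5th lowest return is -4.11%, so VaR = 4.11%.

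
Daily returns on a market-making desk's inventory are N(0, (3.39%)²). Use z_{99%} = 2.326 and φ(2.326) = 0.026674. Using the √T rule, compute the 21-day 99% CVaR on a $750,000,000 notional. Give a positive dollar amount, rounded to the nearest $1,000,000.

σ_{21d} = 3.39% × √21 = 15.535%.
ES multiplier = φ(z)/(1−α) = 0.026674/0.01 = 2.667.
ES = 15.535% × 2.667 = 41.432%; on $750,000,000: $310,740,000.

$311,000,000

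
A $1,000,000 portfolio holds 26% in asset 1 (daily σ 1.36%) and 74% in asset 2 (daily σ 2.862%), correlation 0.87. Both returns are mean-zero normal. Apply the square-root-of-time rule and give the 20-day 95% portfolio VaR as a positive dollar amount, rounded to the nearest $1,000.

$179,000

σ_p = √(0.26²·1.36² + 0.74²·2.862² + 2·0.87·0.26·0.74·1.36·2.862) = 2.432%.
σ_{20d} = 2.432% × √20 = 10.876%.
z(95%) = 1.645.
VaR = 1.645 × 10.876% = 17.891%; on $1,000,000 that is $178,910.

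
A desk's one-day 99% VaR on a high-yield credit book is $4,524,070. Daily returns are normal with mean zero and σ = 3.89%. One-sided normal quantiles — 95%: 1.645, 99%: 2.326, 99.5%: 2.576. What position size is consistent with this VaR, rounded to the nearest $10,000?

VaR as a fraction of value: z·σ = 2.326 × 3.89% = 9.04814%.
Position = $4,524,070 / 0.0904814 = $50,000,000.

$50,000,000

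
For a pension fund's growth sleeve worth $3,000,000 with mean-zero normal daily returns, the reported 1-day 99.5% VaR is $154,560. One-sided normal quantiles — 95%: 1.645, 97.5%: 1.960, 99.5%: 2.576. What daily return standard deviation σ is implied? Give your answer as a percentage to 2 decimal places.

VaR as a fraction: $154,560 / $3,000,000 = 5.152%.
σ = VaR / z = 5.152% / 2.576 = 2.000%.

2.00%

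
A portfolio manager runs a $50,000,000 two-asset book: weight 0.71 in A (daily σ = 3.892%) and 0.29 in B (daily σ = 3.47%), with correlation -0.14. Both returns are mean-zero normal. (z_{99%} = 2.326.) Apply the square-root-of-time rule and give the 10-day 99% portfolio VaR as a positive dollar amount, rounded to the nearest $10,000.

$10,320,000

σ_p = √(0.71²·3.892² + 0.29²·3.47² + 2·-0.14·0.71·0.29·3.892·3.47) = 2.805%.
σ_{10d} = 2.805% × √10 = 8.870%.
VaR = 2.326 × 8.870% = 20.632%; on $50,000,000 that is $10,316,000.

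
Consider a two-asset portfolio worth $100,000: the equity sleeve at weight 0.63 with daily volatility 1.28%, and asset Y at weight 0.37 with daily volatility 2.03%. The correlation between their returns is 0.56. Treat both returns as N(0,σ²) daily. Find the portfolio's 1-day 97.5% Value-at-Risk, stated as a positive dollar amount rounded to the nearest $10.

$2,700

σ_p² = 0.63²·1.28² + 0.37²·2.03² + 2·0.56·0.63·0.37·1.28·2.03 = 1.8928 (%²).
σ_p = √1.8928 = 1.376%.
At 97.5%, z = 1.960.
VaR = 1.960 × 1.376% = 2.697%; on $100,000 that is $2,697.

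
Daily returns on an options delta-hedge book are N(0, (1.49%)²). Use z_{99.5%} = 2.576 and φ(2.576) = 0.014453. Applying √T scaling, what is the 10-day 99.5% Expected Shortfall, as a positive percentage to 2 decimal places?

13.62%

σ_{10d} = 1.49% × √10 = 4.712%.
ES multiplier = φ(z)/(1−α) = 0.014453/0.005 = 2.891.
ES = 4.712% × 2.891 = 13.622%.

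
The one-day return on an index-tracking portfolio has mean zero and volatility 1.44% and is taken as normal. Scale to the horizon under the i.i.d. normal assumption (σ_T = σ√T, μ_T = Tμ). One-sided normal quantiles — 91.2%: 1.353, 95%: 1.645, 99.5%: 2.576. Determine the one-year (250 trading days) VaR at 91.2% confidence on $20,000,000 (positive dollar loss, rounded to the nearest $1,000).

$6,161,000

σ_{250d} = 1.44% × √250 = 22.768%.
VaR = 1.353 × 22.768% = 30.805%.
On $20,000,000: 0.30805 × $20,000,000 = $6,161,000.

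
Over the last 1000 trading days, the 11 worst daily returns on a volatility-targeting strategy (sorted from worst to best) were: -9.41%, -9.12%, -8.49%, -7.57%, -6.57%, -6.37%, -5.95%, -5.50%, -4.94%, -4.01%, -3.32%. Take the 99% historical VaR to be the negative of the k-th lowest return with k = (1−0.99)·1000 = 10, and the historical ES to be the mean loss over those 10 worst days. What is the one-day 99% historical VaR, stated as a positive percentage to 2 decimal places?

4.01%

k = 10; the 10th lowest return is -4.01%, so VaR = 4.01%.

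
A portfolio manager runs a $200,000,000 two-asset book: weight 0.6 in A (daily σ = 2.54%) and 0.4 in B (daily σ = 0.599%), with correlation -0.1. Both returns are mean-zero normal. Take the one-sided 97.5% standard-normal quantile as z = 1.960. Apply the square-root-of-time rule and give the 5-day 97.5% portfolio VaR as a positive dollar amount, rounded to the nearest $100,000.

σ_p = √(0.6²·2.54² + 0.4²·0.599² + 2·-0.1·0.6·0.4·2.54·0.599) = 1.519%.
σ_{5d} = 1.519% × √5 = 3.397%.
VaR = 1.960 × 3.397% = 6.658%; on $200,000,000 that is $13,316,000.

$13,300,000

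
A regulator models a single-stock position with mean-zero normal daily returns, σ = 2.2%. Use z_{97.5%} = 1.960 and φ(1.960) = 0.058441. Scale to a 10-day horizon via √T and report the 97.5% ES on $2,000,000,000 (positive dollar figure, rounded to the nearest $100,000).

σ_{10d} = 2.2% × √10 = 6.957%.
ES multiplier = φ(z)/(1−α) = 0.058441/0.025 = 2.338.
ES = 6.957% × 2.338 = 16.265%; on $2,000,000,000: $325,300,000.

$325,300,000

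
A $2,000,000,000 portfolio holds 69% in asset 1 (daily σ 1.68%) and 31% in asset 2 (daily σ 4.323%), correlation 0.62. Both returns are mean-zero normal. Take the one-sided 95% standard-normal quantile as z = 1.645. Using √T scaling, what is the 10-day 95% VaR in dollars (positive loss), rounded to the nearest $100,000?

$234,200,000

σ_p = √(0.69²·1.68² + 0.31²·4.323² + 2·0.62·0.69·0.31·1.68·4.323) = 2.251%.
σ_{10d} = 2.251% × √10 = 7.118%.
VaR = 1.645 × 7.118% = 11.709%; on $2,000,000,000 that is $234,180,000.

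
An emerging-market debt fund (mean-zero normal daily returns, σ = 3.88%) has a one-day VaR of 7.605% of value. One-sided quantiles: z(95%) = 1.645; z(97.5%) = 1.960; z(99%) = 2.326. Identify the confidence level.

Implied z = VaR/σ = 7.605 / 3.88 = 1.960.
This matches z(97.5%) = 1.960.

97.5%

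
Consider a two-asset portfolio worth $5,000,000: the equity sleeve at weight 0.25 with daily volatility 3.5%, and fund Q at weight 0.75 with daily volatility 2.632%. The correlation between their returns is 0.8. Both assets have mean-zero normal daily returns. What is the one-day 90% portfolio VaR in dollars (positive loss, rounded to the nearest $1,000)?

σ_p² = 0.25²·3.5² + 0.75²·2.632² + 2·0.8·0.25·0.75·3.5·2.632 = 7.4259 (%²).
σ_p = √7.4259 = 2.725%.
At 90%, z = 1.282.
VaR = 1.282 × 2.725% = 3.493%; on $5,000,000 that is $174,650.

$175,000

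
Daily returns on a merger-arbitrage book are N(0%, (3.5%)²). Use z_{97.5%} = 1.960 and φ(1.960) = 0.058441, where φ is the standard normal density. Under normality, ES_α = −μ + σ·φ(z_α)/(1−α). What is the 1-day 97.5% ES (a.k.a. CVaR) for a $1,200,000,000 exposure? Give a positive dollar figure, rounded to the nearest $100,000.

Tail multiplier: φ(z)/(1−α) = 0.058441 / 0.025 = 2.338.
ES = 3.5% × 2.338 = 8.183%.
On $1,200,000,000: 0.08183 × $1,200,000,000 = $98,196,000.

$98,200,000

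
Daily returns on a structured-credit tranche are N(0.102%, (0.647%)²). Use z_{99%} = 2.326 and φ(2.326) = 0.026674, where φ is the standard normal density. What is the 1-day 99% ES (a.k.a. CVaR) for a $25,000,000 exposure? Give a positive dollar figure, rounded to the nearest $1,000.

$406,000

Tail multiplier: φ(z)/(1−α) = 0.026674 / 0.01 = 2.667.
ES = −(0.102%) + 0.647% × 2.667 = 1.624%.
On $25,000,000: 0.01624 × $25,000,000 = $406,000.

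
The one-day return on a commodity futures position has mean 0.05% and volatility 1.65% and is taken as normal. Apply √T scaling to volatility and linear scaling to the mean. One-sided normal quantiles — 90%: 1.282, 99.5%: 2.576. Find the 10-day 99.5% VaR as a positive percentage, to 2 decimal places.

σ_{10d} = 1.65% × √10 = 5.218%; μ_{10d} = 10 × 0.05% = 0.500%.
VaR = −(0.500%) + 2.576 × 5.218% = 12.942%.

12.94%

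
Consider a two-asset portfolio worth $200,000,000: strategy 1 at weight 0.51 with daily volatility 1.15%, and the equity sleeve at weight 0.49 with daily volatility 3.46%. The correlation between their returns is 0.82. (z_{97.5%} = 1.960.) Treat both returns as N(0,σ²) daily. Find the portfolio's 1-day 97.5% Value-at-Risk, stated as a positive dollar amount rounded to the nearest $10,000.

σ_p² = 0.51²·1.15² + 0.49²·3.46² + 2·0.82·0.51·0.49·1.15·3.46 = 4.8491 (%²).
σ_p = √4.8491 = 2.202%.
VaR = 1.960 × 2.202% = 4.316%; on $200,000,000 that is $8,632,000.

$8,630,000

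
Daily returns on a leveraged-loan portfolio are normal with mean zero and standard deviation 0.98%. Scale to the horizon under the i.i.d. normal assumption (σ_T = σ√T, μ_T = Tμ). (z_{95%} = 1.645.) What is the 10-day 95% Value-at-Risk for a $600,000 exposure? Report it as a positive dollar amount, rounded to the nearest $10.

$30,590

σ_{10d} = 0.98% × √10 = 3.099%.
VaR = 1.645 × 3.099% = 5.098%.
On $600,000: 0.05098 × $600,000 = $30,588.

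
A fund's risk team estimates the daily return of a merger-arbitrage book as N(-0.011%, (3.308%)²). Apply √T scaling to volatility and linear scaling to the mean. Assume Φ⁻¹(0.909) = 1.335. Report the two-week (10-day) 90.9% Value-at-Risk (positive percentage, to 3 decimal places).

14.075%

σ_{10d} = 3.308% × √10 = 10.461%; μ_{10d} = 10 × -0.011% = -0.110%.
VaR = −(-0.110%) + 1.335 × 10.461% = 14.075%.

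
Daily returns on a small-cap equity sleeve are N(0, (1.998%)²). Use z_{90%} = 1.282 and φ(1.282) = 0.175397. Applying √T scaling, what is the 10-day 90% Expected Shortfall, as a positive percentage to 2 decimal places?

σ_{10d} = 1.998% × √10 = 6.318%.
ES multiplier = φ(z)/(1−α) = 0.175397/0.1 = 1.754.
ES = 6.318% × 1.754 = 11.082%.

11.08%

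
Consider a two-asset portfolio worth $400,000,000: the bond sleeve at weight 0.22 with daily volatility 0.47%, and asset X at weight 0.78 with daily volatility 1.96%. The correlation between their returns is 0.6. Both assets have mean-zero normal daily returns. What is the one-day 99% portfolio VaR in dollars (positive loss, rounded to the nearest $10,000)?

$14,820,000

σ_p² = 0.22²·0.47² + 0.78²·1.96² + 2·0.6·0.22·0.78·0.47·1.96 = 2.5376 (%²).
σ_p = √2.5376 = 1.593%.
At 99%, z = 2.326.
VaR = 2.326 × 1.593% = 3.705%; on $400,000,000 that is $14,820,000.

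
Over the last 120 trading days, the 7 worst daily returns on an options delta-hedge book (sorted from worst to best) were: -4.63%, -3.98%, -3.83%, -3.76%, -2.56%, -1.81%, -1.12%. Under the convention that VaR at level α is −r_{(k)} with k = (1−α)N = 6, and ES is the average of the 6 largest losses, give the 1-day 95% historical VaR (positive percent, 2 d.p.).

k = 6; the 6th lowest return is -1.81%, so VaR = 1.81%.

1.81%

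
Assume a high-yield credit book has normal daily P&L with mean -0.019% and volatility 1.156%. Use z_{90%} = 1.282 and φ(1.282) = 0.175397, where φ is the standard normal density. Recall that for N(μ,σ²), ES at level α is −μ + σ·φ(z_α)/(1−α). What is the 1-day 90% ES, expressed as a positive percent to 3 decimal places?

Tail multiplier: φ(z)/(1−α) = 0.175397 / 0.1 = 1.754.
ES = −(-0.019%) + 1.156% × 1.754 = 2.047%.

2.047%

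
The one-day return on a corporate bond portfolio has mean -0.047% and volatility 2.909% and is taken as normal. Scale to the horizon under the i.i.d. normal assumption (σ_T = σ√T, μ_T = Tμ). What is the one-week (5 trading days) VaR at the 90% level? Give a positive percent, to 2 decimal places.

8.57%

At 90%, z = 1.282.
σ_{5d} = 2.909% × √5 = 6.505%; μ_{5d} = 5 × -0.047% = -0.235%.
VaR = −(-0.235%) + 1.282 × 6.505% = 8.574%.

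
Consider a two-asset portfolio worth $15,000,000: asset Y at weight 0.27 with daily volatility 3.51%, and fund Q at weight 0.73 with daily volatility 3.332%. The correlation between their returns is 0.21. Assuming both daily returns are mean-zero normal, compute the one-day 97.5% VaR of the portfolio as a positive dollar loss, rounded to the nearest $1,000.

$820,000

σ_p² = 0.27²·3.51² + 0.73²·3.332² + 2·0.21·0.27·0.73·3.51·3.332 = 7.7827 (%²).
σ_p = √7.7827 = 2.790%.
At 97.5%, z = 1.960.
VaR = 1.960 × 2.790% = 5.468%; on $15,000,000 that is $820,200.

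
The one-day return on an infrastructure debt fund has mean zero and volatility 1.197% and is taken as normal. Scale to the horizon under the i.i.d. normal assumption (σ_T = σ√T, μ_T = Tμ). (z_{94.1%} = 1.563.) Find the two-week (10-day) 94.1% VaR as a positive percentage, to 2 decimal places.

5.92%

σ_{10d} = 1.197% × √10 = 3.785%.
VaR = 1.563 × 3.785% = 5.916%.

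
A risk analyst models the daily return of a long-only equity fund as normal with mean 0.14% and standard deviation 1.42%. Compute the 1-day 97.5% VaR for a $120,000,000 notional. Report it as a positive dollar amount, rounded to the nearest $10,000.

$3,170,000

At 97.5% one-sided, z = 1.960.
VaR = −μ + z·σ = −(0.14%) + 1.960 × 1.42% = 2.643%.
On $120,000,000: 0.02643 × $120,000,000 = $3,171,600.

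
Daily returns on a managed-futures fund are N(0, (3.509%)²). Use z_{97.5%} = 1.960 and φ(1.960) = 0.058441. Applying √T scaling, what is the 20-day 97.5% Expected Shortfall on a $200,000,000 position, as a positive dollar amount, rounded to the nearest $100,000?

σ_{20d} = 3.509% × √20 = 15.693%.
ES multiplier = φ(z)/(1−α) = 0.058441/0.025 = 2.338.
ES = 15.693% × 2.338 = 36.690%; on $200,000,000: $73,380,000.

$73,400,000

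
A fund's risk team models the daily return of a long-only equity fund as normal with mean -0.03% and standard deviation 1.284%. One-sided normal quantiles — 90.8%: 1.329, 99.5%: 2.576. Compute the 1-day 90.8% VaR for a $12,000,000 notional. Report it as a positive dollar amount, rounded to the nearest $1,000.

$208,000

VaR = −μ + z·σ = −(-0.03%) + 1.329 × 1.284% = 1.736%.
On $12,000,000: 0.01736 × $12,000,000 = $208,320.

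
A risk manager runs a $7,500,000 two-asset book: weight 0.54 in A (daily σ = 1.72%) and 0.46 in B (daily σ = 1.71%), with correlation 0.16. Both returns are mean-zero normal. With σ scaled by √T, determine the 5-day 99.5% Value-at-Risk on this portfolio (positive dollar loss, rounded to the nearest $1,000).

$566,000

σ_p = √(0.54²·1.72² + 0.46²·1.71² + 2·0.16·0.54·0.46·1.72·1.71) = 1.310%.
σ_{5d} = 1.310% × √5 = 2.929%.
z(99.5%) = 2.576.
VaR = 2.576 × 2.929% = 7.545%; on $7,500,000 that is $565,875.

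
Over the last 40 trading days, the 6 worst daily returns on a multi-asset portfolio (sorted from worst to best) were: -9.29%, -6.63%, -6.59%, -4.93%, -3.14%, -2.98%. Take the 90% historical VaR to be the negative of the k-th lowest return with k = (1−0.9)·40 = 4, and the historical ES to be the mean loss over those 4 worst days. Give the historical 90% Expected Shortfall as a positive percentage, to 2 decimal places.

6.86%

The 4 worst returns sum to -27.44%.
ES = −(-27.44%) / 4 = 6.86%.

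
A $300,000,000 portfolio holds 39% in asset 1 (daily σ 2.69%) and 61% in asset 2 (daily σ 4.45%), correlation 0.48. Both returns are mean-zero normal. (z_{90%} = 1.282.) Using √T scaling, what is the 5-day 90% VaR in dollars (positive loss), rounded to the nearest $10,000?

σ_p = √(0.39²·2.69² + 0.61²·4.45² + 2·0.48·0.39·0.61·2.69·4.45) = 3.347%.
σ_{5d} = 3.347% × √5 = 7.484%.
VaR = 1.282 × 7.484% = 9.594%; on $300,000,000 that is $28,782,000.

$28,780,000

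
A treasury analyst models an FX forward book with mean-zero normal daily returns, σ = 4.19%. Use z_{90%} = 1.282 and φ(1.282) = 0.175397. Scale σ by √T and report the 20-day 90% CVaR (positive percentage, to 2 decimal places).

32.87%

σ_{20d} = 4.19% × √20 = 18.738%.
ES multiplier = φ(z)/(1−α) = 0.175397/0.1 = 1.754.
ES = 18.738% × 1.754 = 32.866%.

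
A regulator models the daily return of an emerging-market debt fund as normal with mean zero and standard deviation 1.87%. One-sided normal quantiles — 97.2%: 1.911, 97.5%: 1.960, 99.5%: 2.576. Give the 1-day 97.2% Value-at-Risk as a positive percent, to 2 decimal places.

VaR = z·σ = 1.911 × 1.87% = 3.574%.

3.57%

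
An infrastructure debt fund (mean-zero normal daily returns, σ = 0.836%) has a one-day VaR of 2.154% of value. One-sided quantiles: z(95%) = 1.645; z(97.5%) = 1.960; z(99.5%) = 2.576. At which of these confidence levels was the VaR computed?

Implied z = VaR/σ = 2.154 / 0.836 = 2.577.
This matches z(99.5%) = 2.576.

99.5%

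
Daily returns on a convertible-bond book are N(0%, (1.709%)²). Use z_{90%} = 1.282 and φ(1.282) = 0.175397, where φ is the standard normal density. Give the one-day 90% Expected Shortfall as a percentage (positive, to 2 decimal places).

Tail multiplier: φ(z)/(1−α) = 0.175397 / 0.1 = 1.754.
ES = 1.709% × 1.754 = 2.998%.

3.00%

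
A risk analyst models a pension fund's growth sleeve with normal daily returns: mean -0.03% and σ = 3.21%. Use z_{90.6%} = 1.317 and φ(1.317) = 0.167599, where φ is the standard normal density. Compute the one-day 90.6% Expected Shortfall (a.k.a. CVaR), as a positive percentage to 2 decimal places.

Tail multiplier: φ(z)/(1−α) = 0.167599 / 0.094 = 1.783.
ES = −(-0.03%) + 3.21% × 1.783 = 5.753%.

5.75%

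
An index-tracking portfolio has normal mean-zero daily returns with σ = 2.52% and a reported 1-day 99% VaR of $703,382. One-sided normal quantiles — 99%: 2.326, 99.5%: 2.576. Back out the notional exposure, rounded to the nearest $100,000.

$12,000,000

VaR as a fraction of value: z·σ = 2.326 × 2.52% = 5.86152%.
Position = $703,382 / 0.0586152 = $11,999,993.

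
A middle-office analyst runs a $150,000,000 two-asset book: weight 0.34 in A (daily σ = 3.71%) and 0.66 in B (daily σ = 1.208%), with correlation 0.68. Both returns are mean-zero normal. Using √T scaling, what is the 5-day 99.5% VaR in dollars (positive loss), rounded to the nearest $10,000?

$16,380,000

σ_p = √(0.34²·3.71² + 0.66²·1.208² + 2·0.68·0.34·0.66·3.71·1.208) = 1.896%.
σ_{5d} = 1.896% × √5 = 4.240%.
z(99.5%) = 2.576.
VaR = 2.576 × 4.240% = 10.922%; on $150,000,000 that is $16,383,000.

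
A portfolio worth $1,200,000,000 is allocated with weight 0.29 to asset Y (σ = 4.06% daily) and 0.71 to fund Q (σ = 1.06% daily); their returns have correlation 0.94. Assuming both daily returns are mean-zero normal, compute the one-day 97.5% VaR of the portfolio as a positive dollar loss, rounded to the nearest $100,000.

σ_p² = 0.29²·4.06² + 0.71²·1.06² + 2·0.94·0.29·0.71·4.06·1.06 = 3.6186 (%²).
σ_p = √3.6186 = 1.902%.
At 97.5%, z = 1.960.
VaR = 1.960 × 1.902% = 3.728%; on $1,200,000,000 that is $44,736,000.

$44,700,000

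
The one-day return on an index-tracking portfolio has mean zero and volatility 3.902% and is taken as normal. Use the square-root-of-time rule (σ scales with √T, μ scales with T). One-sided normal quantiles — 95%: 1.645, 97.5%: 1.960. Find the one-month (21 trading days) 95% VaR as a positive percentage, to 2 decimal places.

29.41%

σ_{21d} = 3.902% × √21 = 17.881%.
VaR = 1.645 × 17.881% = 29.414%.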